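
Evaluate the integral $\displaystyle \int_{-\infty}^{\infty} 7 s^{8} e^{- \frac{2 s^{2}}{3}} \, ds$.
$\frac{59535 \sqrt{6} \sqrt{\pi}}{512}$

Start from the elementary integral
$$J(a) = \int_{-\infty}^{\infty} 7 e^{- a s^{2}} \, ds = \frac{7 \sqrt{\pi}}{\sqrt{a}}.$$

Differentiating under the integral sign brings down a factor of $(-s^2)$:
$$\frac{dJ}{da} = \int_{-\infty}^{\infty} - 7 s^{2} e^{- a s^{2}} \, ds = - \frac{7 \sqrt{\pi}}{2 a^{\frac{3}{2}}}.$$

Repeating $4$ times in total — each differentiation brings down another $(-s^2)$ — gives
$$\frac{d^{4}J}{da^{4}} = \int_{-\infty}^{\infty} 7 s^{8} e^{- a s^{2}} \, ds = \frac{735 \sqrt{\pi}}{16 a^{\frac{9}{2}}},$$
and the integrand here is exactly the target integrand, so $I = \frac{735 \sqrt{\pi}}{16 a^{\frac{9}{2}}}$.

Setting $a = \frac{2}{3}$:
$$I = \frac{59535 \sqrt{6} \sqrt{\pi}}{512}.$$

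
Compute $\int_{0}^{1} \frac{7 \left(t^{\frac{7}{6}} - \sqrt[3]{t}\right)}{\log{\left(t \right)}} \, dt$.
$\log{\left(\frac{62748517}{2097152} \right)}$

Consider the one-parameter family: let $I(a) = \int_{0}^{1} \frac{7 \left(- \sqrt[3]{t} + t^{a}\right)}{\log{\left(t \right)}} \, dt$.

Since $\dfrac{\partial}{\partial a}\,t^{a} = t^{a} \ln t$, the $\ln t$ in the denominator cancels and
$$\frac{dI}{da} = \int_{0}^{1} 7 t^{a} \, dt = 7 \left[\frac{t^{a+1}}{a+1}\right]_0^1 = \frac{7}{a + 1}.$$

Integrating with respect to $a$ gives $I(a) = \log{\left(\frac{2187 \left(a + 1\right)^{7}}{16384} \right)} + C$.

At $a = \frac{1}{3}$ the integrand is identically $0$, so $I(\frac{1}{3}) = 0$. The closed form gives $0$, hence $C = 0$.

Setting $a = \frac{7}{6}$:
$$I = \log{\left(\frac{62748517}{2097152} \right)}.$$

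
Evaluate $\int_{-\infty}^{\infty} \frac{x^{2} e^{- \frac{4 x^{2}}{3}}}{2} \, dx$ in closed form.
$\frac{3 \sqrt{3} \sqrt{\pi}}{32}$

Begin with the known integral
$$J(a) = \int_{-\infty}^{\infty} \frac{e^{- a x^{2}}}{2} \, dx = \frac{\sqrt{\pi}}{2 \sqrt{a}}.$$

Differentiating under the integral sign brings down a factor of $(-x^2)$:
$$\frac{dJ}{da} = \int_{-\infty}^{\infty} - \frac{x^{2} e^{- a x^{2}}}{2} \, dx = - \frac{\sqrt{\pi}}{4 a^{\frac{3}{2}}}.$$

The integral on the left is $-I$, so $I = \frac{\sqrt{\pi}}{4 a^{\frac{3}{2}}}$.

Setting $a = \frac{4}{3}$:
$$I = \frac{3 \sqrt{3} \sqrt{\pi}}{32}.$$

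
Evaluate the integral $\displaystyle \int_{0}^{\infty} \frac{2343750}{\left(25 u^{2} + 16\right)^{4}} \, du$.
$\frac{1171875 \pi}{262144}$

Start from the standard arctangent integral
$$J(a) = \int_{0}^{\infty} \frac{6}{a^{2} + u^{2}} \, du = \frac{3 \pi}{a}.$$

Differentiating under the integral sign with respect to $a$,
$$\frac{dJ}{da} = \int_{0}^{\infty} - \frac{12 a}{\left(a^{2} + u^{2}\right)^{2}} \, du = - \frac{3 \pi}{a^{2}},$$
so $\int_{0}^{\infty} \frac{6}{\left(a^{2} + u^{2}\right)^{2}} \, du = \frac{3 \pi}{2 a^{3}}$.

Repeating — each differentiation of $1/(u^2+a^2)^j$ produces $-2ja/(u^2+a^2)^{j+1}$ — and dividing through by $-2ja$ at each step yields, after $3$ differentiations in total,
$$\int_{0}^{\infty} \frac{6}{\left(a^{2} + u^{2}\right)^{4}} \, du = \frac{15 \pi}{16 a^{7}}.$$

Setting $a = \frac{4}{5}$:
$$I = \frac{1171875 \pi}{262144}.$$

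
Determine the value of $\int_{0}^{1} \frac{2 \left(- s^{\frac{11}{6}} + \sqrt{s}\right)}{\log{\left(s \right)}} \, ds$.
$\log{\left(\frac{81}{289} \right)}$

Replace the exponent $\frac{1}{2}$ by a parameter $a$: let $I(a) = \int_{0}^{1} \frac{2 \left(- s^{\frac{11}{6}} + s^{a}\right)}{\log{\left(s \right)}} \, ds$.

Since $\dfrac{\partial}{\partial a}\,s^{a} = s^{a} \ln s$, the $\ln s$ in the denominator cancels and
$$\frac{dI}{da} = \int_{0}^{1} 2 s^{a} \, ds = 2 \left[\frac{s^{a+1}}{a+1}\right]_0^1 = \frac{2}{a + 1}.$$

Integrating with respect to $a$ gives $I(a) = \log{\left(\frac{36 \left(a + 1\right)^{2}}{289} \right)} + C$.

At $a = \frac{11}{6}$ the integrand is identically $0$, so $I(\frac{11}{6}) = 0$. The closed form gives $0$, hence $C = 0$.

Setting $a = \frac{1}{2}$:
$$I = \log{\left(\frac{81}{289} \right)}.$$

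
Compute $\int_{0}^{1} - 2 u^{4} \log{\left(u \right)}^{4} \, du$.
$- \frac{48}{3125}$

Consider the simpler parametrised integral
$$J(a) = \int_{0}^{1} - 2 u^{a} \, du = - \frac{2}{a + 1}.$$

Differentiating under the integral sign brings down a factor of $\ln u$:
$$\frac{dJ}{da} = \int_{0}^{1} - 2 u^{a} \log{\left(u \right)} \, du = \frac{2}{\left(a + 1\right)^{2}}.$$

Repeating $4$ times in total — each differentiation brings down another $\ln u$ — gives
$$\frac{d^{4}J}{da^{4}} = \int_{0}^{1} - 2 u^{a} \log{\left(u \right)}^{4} \, du = - \frac{48}{\left(a + 1\right)^{5}},$$
and the integrand here is exactly the target integrand, so $I = - \frac{48}{\left(a + 1\right)^{5}}$.

Setting $a = 4$:
$$I = - \frac{48}{3125}.$$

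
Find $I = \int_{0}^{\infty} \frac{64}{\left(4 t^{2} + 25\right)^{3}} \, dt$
$\frac{6 \pi}{3125}$

Start from the standard arctangent integral
$$J(a) = \int_{0}^{\infty} \frac{1}{a^{2} + t^{2}} \, dt = \frac{\pi}{2 a}.$$

Differentiating under the integral sign with respect to $a$,
$$\frac{dJ}{da} = \int_{0}^{\infty} - \frac{2 a}{\left(a^{2} + t^{2}\right)^{2}} \, dt = - \frac{\pi}{2 a^{2}},$$
so $\int_{0}^{\infty} \frac{1}{\left(a^{2} + t^{2}\right)^{2}} \, dt = \frac{\pi}{4 a^{3}}$.

Repeating — each differentiation of $1/(t^2+a^2)^j$ produces $-2ja/(t^2+a^2)^{j+1}$ — and dividing through by $-2ja$ at each step yields, after $2$ differentiations in total,
$$\int_{0}^{\infty} \frac{1}{\left(a^{2} + t^{2}\right)^{3}} \, dt = \frac{3 \pi}{16 a^{5}}.$$

Setting $a = \frac{5}{2}$:
$$I = \frac{6 \pi}{3125}.$$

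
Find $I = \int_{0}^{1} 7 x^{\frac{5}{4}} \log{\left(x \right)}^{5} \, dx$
$- \frac{1146880}{177147}$

Begin with the known integral
$$J(a) = \int_{0}^{1} 7 x^{a} \, dx = \frac{7}{a + 1}.$$

Differentiating under the integral sign brings down a factor of $\ln x$:
$$\frac{dJ}{da} = \int_{0}^{1} 7 x^{a} \log{\left(x \right)} \, dx = - \frac{7}{\left(a + 1\right)^{2}}.$$

Repeating $5$ times in total — each differentiation brings down another $\ln x$ — gives
$$\frac{d^{5}J}{da^{5}} = \int_{0}^{1} 7 x^{a} \log{\left(x \right)}^{5} \, dx = - \frac{840}{\left(a + 1\right)^{6}},$$
and the integrand here is exactly the target integrand, so $I = - \frac{840}{\left(a + 1\right)^{6}}$.

Setting $a = \frac{5}{4}$:
$$I = - \frac{1146880}{177147}.$$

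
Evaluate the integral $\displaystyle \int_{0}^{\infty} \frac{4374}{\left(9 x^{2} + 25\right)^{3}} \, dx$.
$\frac{2187 \pi}{25000}$

Recall the elementary integral
$$J(a) = \int_{0}^{\infty} \frac{6}{a^{2} + x^{2}} \, dx = \frac{3 \pi}{a}.$$

Differentiating under the integral sign with respect to $a$,
$$\frac{dJ}{da} = \int_{0}^{\infty} - \frac{12 a}{\left(a^{2} + x^{2}\right)^{2}} \, dx = - \frac{3 \pi}{a^{2}},$$
so $\int_{0}^{\infty} \frac{6}{\left(a^{2} + x^{2}\right)^{2}} \, dx = \frac{3 \pi}{2 a^{3}}$.

Repeating — each differentiation of $1/(x^2+a^2)^j$ produces $-2ja/(x^2+a^2)^{j+1}$ — and dividing through by $-2ja$ at each step yields, after $2$ differentiations in total,
$$\int_{0}^{\infty} \frac{6}{\left(a^{2} + x^{2}\right)^{3}} \, dx = \frac{9 \pi}{8 a^{5}}.$$

Setting $a = \frac{5}{3}$:
$$I = \frac{2187 \pi}{25000}.$$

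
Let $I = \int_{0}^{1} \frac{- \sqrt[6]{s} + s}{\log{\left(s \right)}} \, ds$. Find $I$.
$\log{\left(\frac{12}{7} \right)}$

Consider the one-parameter family: let $I(a) = \int_{0}^{1} \frac{s - s^{a}}{\log{\left(s \right)}} \, ds$.

Since $\dfrac{\partial}{\partial a}\,s^{a} = s^{a} \ln s$, the $\ln s$ in the denominator cancels and
$$\frac{dI}{da} = \int_{0}^{1} -1 s^{a} \, ds = -1 \left[\frac{s^{a+1}}{a+1}\right]_0^1 = - \frac{1}{a + 1}.$$

Integrating with respect to $a$ gives $I(a) = \log{\left(\frac{2}{a + 1} \right)} + C$.

At $a = 1$ the integrand is identically $0$, so $I(1) = 0$. The closed form gives $0$, hence $C = 0$.

Setting $a = \frac{1}{6}$:
$$I = \log{\left(\frac{12}{7} \right)}.$$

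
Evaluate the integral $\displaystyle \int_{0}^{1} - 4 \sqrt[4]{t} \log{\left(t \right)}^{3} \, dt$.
$\frac{6144}{625}$

Begin with the known integral
$$J(a) = \int_{0}^{1} - 4 t^{a} \, dt = - \frac{4}{a + 1}.$$

Differentiating under the integral sign brings down a factor of $\ln t$:
$$\frac{dJ}{da} = \int_{0}^{1} - 4 t^{a} \log{\left(t \right)} \, dt = \frac{4}{\left(a + 1\right)^{2}}.$$

Repeating $3$ times in total — each differentiation brings down another $\ln t$ — gives
$$\frac{d^{3}J}{da^{3}} = \int_{0}^{1} - 4 t^{a} \log{\left(t \right)}^{3} \, dt = \frac{24}{\left(a + 1\right)^{4}},$$
and the integrand here is exactly the target integrand, so $I = \frac{24}{\left(a + 1\right)^{4}}$.

Setting $a = \frac{1}{4}$:
$$I = \frac{6144}{625}.$$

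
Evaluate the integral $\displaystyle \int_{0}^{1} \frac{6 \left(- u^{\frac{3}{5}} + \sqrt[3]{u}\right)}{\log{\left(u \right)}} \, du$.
$- \log{\left(\frac{46656}{15625} \right)}$

Replace the exponent $\frac{3}{5}$ by a parameter $a$: let $I(a) = \int_{0}^{1} \frac{6 \left(\sqrt[3]{u} - u^{a}\right)}{\log{\left(u \right)}} \, du$.

Since $\dfrac{\partial}{\partial a}\,u^{a} = u^{a} \ln u$, the $\ln u$ in the denominator cancels and
$$\frac{dI}{da} = \int_{0}^{1} -6 u^{a} \, du = -6 \left[\frac{u^{a+1}}{a+1}\right]_0^1 = - \frac{6}{a + 1}.$$

Integrating with respect to $a$ gives $I(a) = - \log{\left(\frac{729 \left(a + 1\right)^{6}}{4096} \right)} + C$.

At $a = \frac{1}{3}$ the integrand is identically $0$, so $I(\frac{1}{3}) = 0$. The closed form gives $0$, hence $C = 0$.

Setting $a = \frac{3}{5}$:
$$I = - \log{\left(\frac{46656}{15625} \right)}.$$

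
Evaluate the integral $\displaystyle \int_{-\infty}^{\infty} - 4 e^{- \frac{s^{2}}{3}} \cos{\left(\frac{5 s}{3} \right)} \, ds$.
$- \frac{4 \sqrt{3} \sqrt{\pi}}{e^{\frac{25}{12}}}$

Let $b$ denote the cosine frequency and define $I(b) = \int_{-\infty}^{\infty} - 4 e^{- \frac{s^{2}}{3}} \cos{\left(b s \right)} \, ds$.

Differentiating under the integral sign,
$$I'(b) = \int_{-\infty}^{\infty} 4 s e^{- \frac{s^{2}}{3}} \sin{\left(b s \right)} \, ds.$$

Integrate $\int_{-\infty}^{\infty} s \sin(b s)\, e^{- \frac{s^{2}}{3}}\, ds$ by parts with $u = \sin(b s)$ and $dv = s\, e^{- \frac{s^{2}}{3}}\, ds$, giving $v = - \frac{3 e^{- \frac{s^{2}}{3}}}{2}$. The boundary term vanishes and
$$\int_{-\infty}^{\infty} s \sin(b s)\, e^{- \frac{s^{2}}{3}}\, ds = \frac{3 b}{2} \int_{-\infty}^{\infty} \cos(b s)\, e^{- \frac{s^{2}}{3}}\, ds,$$
so $I'(b) = - \frac{3 b}{2}\, I(b)$.

This is a separable first-order ODE; solving with the initial condition $I(0) = \int_{-\infty}^{\infty} - 4 e^{- \frac{s^{2}}{3}}\,ds = - 4 \sqrt{3} \sqrt{\pi}$ gives
$$I(b) = - 4 \sqrt{3} \sqrt{\pi} e^{- \frac{3 b^{2}}{4}}.$$

Setting $b = \frac{5}{3}$:
$$I = - \frac{4 \sqrt{3} \sqrt{\pi}}{e^{\frac{25}{12}}}.$$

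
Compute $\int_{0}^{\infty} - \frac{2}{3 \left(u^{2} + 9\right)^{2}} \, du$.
$- \frac{\pi}{162}$

Recall the elementary integral
$$J(a) = \int_{0}^{\infty} - \frac{2}{3 \left(a^{2} + u^{2}\right)} \, du = - \frac{\pi}{3 a}.$$

Differentiating under the integral sign with respect to $a$,
$$\frac{dJ}{da} = \int_{0}^{\infty} \frac{4 a}{3 \left(a^{2} + u^{2}\right)^{2}} \, du = \frac{\pi}{3 a^{2}},$$
so $\int_{0}^{\infty} - \frac{2}{3 \left(a^{2} + u^{2}\right)^{2}} \, du = - \frac{\pi}{6 a^{3}}$.

Setting $a = 3$:
$$I = - \frac{\pi}{162}.$$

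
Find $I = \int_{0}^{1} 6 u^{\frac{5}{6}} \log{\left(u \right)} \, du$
$- \frac{216}{121}$

Start from the elementary integral
$$J(a) = \int_{0}^{1} 6 u^{a} \, du = \frac{6}{a + 1}.$$

Differentiating under the integral sign brings down a factor of $\ln u$:
$$\frac{dJ}{da} = \int_{0}^{1} 6 u^{a} \log{\left(u \right)} \, du = - \frac{6}{\left(a + 1\right)^{2}}.$$

The integral on the left is $I$, so $I = - \frac{6}{\left(a + 1\right)^{2}}$.

Setting $a = \frac{5}{6}$:
$$I = - \frac{216}{121}.$$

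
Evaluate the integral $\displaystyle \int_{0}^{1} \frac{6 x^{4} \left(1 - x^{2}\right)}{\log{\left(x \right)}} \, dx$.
$\log{\left(\frac{15625}{117649} \right)}$

Consider the one-parameter family: let $I(a) = \int_{0}^{1} \frac{6 \left(x^{4} - x^{a}\right)}{\log{\left(x \right)}} \, dx$.

Since $\dfrac{\partial}{\partial a}\,x^{a} = x^{a} \ln x$, the $\ln x$ in the denominator cancels and
$$\frac{dI}{da} = \int_{0}^{1} -6 x^{a} \, dx = -6 \left[\frac{x^{a+1}}{a+1}\right]_0^1 = - \frac{6}{a + 1}.$$

Integrating with respect to $a$ gives $I(a) = \log{\left(\frac{15625}{\left(a + 1\right)^{6}} \right)} + C$.

At $a = 4$ the integrand is identically $0$, so $I(4) = 0$. The closed form gives $0$, hence $C = 0$.

Setting $a = 6$:
$$I = \log{\left(\frac{15625}{117649} \right)}.$$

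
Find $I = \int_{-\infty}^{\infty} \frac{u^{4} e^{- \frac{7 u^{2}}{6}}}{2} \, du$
$\frac{27 \sqrt{42} \sqrt{\pi}}{686}$

Start from the elementary integral
$$J(a) = \int_{-\infty}^{\infty} \frac{e^{- a u^{2}}}{2} \, du = \frac{\sqrt{\pi}}{2 \sqrt{a}}.$$

Differentiating under the integral sign brings down a factor of $(-u^2)$:
$$\frac{dJ}{da} = \int_{-\infty}^{\infty} - \frac{u^{2} e^{- a u^{2}}}{2} \, du = - \frac{\sqrt{\pi}}{4 a^{\frac{3}{2}}}.$$

Repeating twice in total — each differentiation brings down another $(-u^2)$ — gives
$$\frac{d^{2}J}{da^{2}} = \int_{-\infty}^{\infty} \frac{u^{4} e^{- a u^{2}}}{2} \, du = \frac{3 \sqrt{\pi}}{8 a^{\frac{5}{2}}},$$
and the integrand here is exactly the target integrand, so $I = \frac{3 \sqrt{\pi}}{8 a^{\frac{5}{2}}}$.

Setting $a = \frac{7}{6}$:
$$I = \frac{27 \sqrt{42} \sqrt{\pi}}{686}.$$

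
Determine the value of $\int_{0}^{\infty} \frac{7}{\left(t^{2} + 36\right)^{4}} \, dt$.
$\frac{35 \pi}{8957952}$

Recall the elementary integral
$$J(a) = \int_{0}^{\infty} \frac{7}{a^{2} + t^{2}} \, dt = \frac{7 \pi}{2 a}.$$

Differentiating under the integral sign with respect to $a$,
$$\frac{dJ}{da} = \int_{0}^{\infty} - \frac{14 a}{\left(a^{2} + t^{2}\right)^{2}} \, dt = - \frac{7 \pi}{2 a^{2}},$$
so $\int_{0}^{\infty} \frac{7}{\left(a^{2} + t^{2}\right)^{2}} \, dt = \frac{7 \pi}{4 a^{3}}$.

Repeating — each differentiation of $1/(t^2+a^2)^j$ produces $-2ja/(t^2+a^2)^{j+1}$ — and dividing through by $-2ja$ at each step yields, after $3$ differentiations in total,
$$\int_{0}^{\infty} \frac{7}{\left(a^{2} + t^{2}\right)^{4}} \, dt = \frac{35 \pi}{32 a^{7}}.$$

Setting $a = 6$:
$$I = \frac{35 \pi}{8957952}.$$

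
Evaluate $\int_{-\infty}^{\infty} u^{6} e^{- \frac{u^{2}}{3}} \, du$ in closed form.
$\frac{405 \sqrt{3} \sqrt{\pi}}{8}$

Consider the simpler parametrised integral
$$J(a) = \int_{-\infty}^{\infty} e^{- a u^{2}} \, du = \frac{\sqrt{\pi}}{\sqrt{a}}.$$

Differentiating under the integral sign brings down a factor of $(-u^2)$:
$$\frac{dJ}{da} = \int_{-\infty}^{\infty} - u^{2} e^{- a u^{2}} \, du = - \frac{\sqrt{\pi}}{2 a^{\frac{3}{2}}}.$$

Repeating $3$ times in total — each differentiation brings down another $(-u^2)$ — gives
$$\frac{d^{3}J}{da^{3}} = \int_{-\infty}^{\infty} - u^{6} e^{- a u^{2}} \, du = - \frac{15 \sqrt{\pi}}{8 a^{\frac{7}{2}}},$$
and the integrand here is $(-1)^{3}$ times the target integrand, so $I = (-1)^{3}\,\frac{d^{3}J}{da^{3}} = \frac{15 \sqrt{\pi}}{8 a^{\frac{7}{2}}}$.

Setting $a = \frac{1}{3}$:
$$I = \frac{405 \sqrt{3} \sqrt{\pi}}{8}.$$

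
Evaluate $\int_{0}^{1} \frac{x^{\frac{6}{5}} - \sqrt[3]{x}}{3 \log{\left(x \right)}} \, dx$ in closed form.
$\log{\left(\frac{\sqrt[3]{1650}}{10} \right)}$

Introduce a parameter $a$ in the exponent: let $I(a) = \int_{0}^{1} \frac{x^{\frac{6}{5}} - x^{a}}{3 \log{\left(x \right)}} \, dx$.

Since $\dfrac{\partial}{\partial a}\,x^{a} = x^{a} \ln x$, the $\ln x$ in the denominator cancels and
$$\frac{dI}{da} = \int_{0}^{1} - \frac{1}{3} x^{a} \, dx = - \frac{1}{3} \left[\frac{x^{a+1}}{a+1}\right]_0^1 = - \frac{1}{3 a + 3}.$$

Integrating with respect to $a$ gives $I(a) = - \frac{\log{\left(a + 1 \right)}}{3} - \frac{\log{\left(5 \right)}}{3} + \frac{\log{\left(11 \right)}}{3} + C$.

At $a = \frac{6}{5}$ the integrand is identically $0$, so $I(\frac{6}{5}) = 0$. The closed form gives $0$, hence $C = 0$.

Setting $a = \frac{1}{3}$:
$$I = \log{\left(\frac{\sqrt[3]{1650}}{10} \right)}.$$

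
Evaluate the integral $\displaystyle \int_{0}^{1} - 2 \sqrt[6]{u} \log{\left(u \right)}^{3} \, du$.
$\frac{15552}{2401}$

Start from the elementary integral
$$J(a) = \int_{0}^{1} - 2 u^{a} \, du = - \frac{2}{a + 1}.$$

Differentiating under the integral sign brings down a factor of $\ln u$:
$$\frac{dJ}{da} = \int_{0}^{1} - 2 u^{a} \log{\left(u \right)} \, du = \frac{2}{\left(a + 1\right)^{2}}.$$

Repeating $3$ times in total — each differentiation brings down another $\ln u$ — gives
$$\frac{d^{3}J}{da^{3}} = \int_{0}^{1} - 2 u^{a} \log{\left(u \right)}^{3} \, du = \frac{12}{\left(a + 1\right)^{4}},$$
and the integrand here is exactly the target integrand, so $I = \frac{12}{\left(a + 1\right)^{4}}$.

Setting $a = \frac{1}{6}$:
$$I = \frac{15552}{2401}.$$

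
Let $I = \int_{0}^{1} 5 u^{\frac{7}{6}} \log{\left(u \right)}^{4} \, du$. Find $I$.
$\frac{933120}{371293}$

Start from the elementary integral
$$J(a) = \int_{0}^{1} 5 u^{a} \, du = \frac{5}{a + 1}.$$

Differentiating under the integral sign brings down a factor of $\ln u$:
$$\frac{dJ}{da} = \int_{0}^{1} 5 u^{a} \log{\left(u \right)} \, du = - \frac{5}{\left(a + 1\right)^{2}}.$$

Repeating $4$ times in total — each differentiation brings down another $\ln u$ — gives
$$\frac{d^{4}J}{da^{4}} = \int_{0}^{1} 5 u^{a} \log{\left(u \right)}^{4} \, du = \frac{120}{\left(a + 1\right)^{5}},$$
and the integrand here is exactly the target integrand, so $I = \frac{120}{\left(a + 1\right)^{5}}$.

Setting $a = \frac{7}{6}$:
$$I = \frac{933120}{371293}.$$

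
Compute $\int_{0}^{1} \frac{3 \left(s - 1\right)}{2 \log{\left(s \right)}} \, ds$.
$\frac{3 \log{\left(2 \right)}}{2}$

Consider the one-parameter family: let $I(a) = \int_{0}^{1} \frac{3 \left(s^{a} - 1\right)}{2 \log{\left(s \right)}} \, ds$.

Since $\dfrac{\partial}{\partial a}\,s^{a} = s^{a} \ln s$, the $\ln s$ in the denominator cancels and
$$\frac{dI}{da} = \int_{0}^{1} \frac{3}{2} s^{a} \, ds = \frac{3}{2} \left[\frac{s^{a+1}}{a+1}\right]_0^1 = \frac{3}{2 \left(a + 1\right)}.$$

Integrating with respect to $a$ gives $I(a) = \frac{3 \log{\left(a + 1 \right)}}{2} + C$.

At $a = 0$ the integrand is identically $0$, so $I(0) = 0$. The closed form gives $0$, hence $C = 0$.

Setting $a = 1$:
$$I = \frac{3 \log{\left(2 \right)}}{2}.$$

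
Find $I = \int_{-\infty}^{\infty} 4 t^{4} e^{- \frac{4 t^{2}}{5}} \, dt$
$\frac{75 \sqrt{5} \sqrt{\pi}}{32}$

Begin with the known integral
$$J(a) = \int_{-\infty}^{\infty} 4 e^{- a t^{2}} \, dt = \frac{4 \sqrt{\pi}}{\sqrt{a}}.$$

Differentiating under the integral sign brings down a factor of $(-t^2)$:
$$\frac{dJ}{da} = \int_{-\infty}^{\infty} - 4 t^{2} e^{- a t^{2}} \, dt = - \frac{2 \sqrt{\pi}}{a^{\frac{3}{2}}}.$$

Repeating twice in total — each differentiation brings down another $(-t^2)$ — gives
$$\frac{d^{2}J}{da^{2}} = \int_{-\infty}^{\infty} 4 t^{4} e^{- a t^{2}} \, dt = \frac{3 \sqrt{\pi}}{a^{\frac{5}{2}}},$$
and the integrand here is exactly the target integrand, so $I = \frac{3 \sqrt{\pi}}{a^{\frac{5}{2}}}$.

Setting $a = \frac{4}{5}$:
$$I = \frac{75 \sqrt{5} \sqrt{\pi}}{32}.$$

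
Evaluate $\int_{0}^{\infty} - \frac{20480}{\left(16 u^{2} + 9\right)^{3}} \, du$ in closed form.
$- \frac{320 \pi}{81}$

Recall the elementary integral
$$J(a) = \int_{0}^{\infty} - \frac{5}{a^{2} + u^{2}} \, du = - \frac{5 \pi}{2 a}.$$

Differentiating under the integral sign with respect to $a$,
$$\frac{dJ}{da} = \int_{0}^{\infty} \frac{10 a}{\left(a^{2} + u^{2}\right)^{2}} \, du = \frac{5 \pi}{2 a^{2}},$$
so $\int_{0}^{\infty} - \frac{5}{\left(a^{2} + u^{2}\right)^{2}} \, du = - \frac{5 \pi}{4 a^{3}}$.

Repeating — each differentiation of $1/(u^2+a^2)^j$ produces $-2ja/(u^2+a^2)^{j+1}$ — and dividing through by $-2ja$ at each step yields, after $2$ differentiations in total,
$$\int_{0}^{\infty} - \frac{5}{\left(a^{2} + u^{2}\right)^{3}} \, du = - \frac{15 \pi}{16 a^{5}}.$$

Setting $a = \frac{3}{4}$:
$$I = - \frac{320 \pi}{81}.$$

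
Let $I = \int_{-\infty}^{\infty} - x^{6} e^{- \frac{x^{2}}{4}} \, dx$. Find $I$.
$- 240 \sqrt{\pi}$

Begin with the known integral
$$J(a) = \int_{-\infty}^{\infty} - e^{- a x^{2}} \, dx = - \frac{\sqrt{\pi}}{\sqrt{a}}.$$

Differentiating under the integral sign brings down a factor of $(-x^2)$:
$$\frac{dJ}{da} = \int_{-\infty}^{\infty} x^{2} e^{- a x^{2}} \, dx = \frac{\sqrt{\pi}}{2 a^{\frac{3}{2}}}.$$

Repeating $3$ times in total — each differentiation brings down another $(-x^2)$ — gives
$$\frac{d^{3}J}{da^{3}} = \int_{-\infty}^{\infty} x^{6} e^{- a x^{2}} \, dx = \frac{15 \sqrt{\pi}}{8 a^{\frac{7}{2}}},$$
and the integrand here is $(-1)^{3}$ times the target integrand, so $I = (-1)^{3}\,\frac{d^{3}J}{da^{3}} = - \frac{15 \sqrt{\pi}}{8 a^{\frac{7}{2}}}$.

Setting $a = \frac{1}{4}$:
$$I = - 240 \sqrt{\pi}.$$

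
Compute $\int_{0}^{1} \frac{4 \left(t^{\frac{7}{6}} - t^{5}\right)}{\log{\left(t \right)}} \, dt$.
$- \log{\left(\frac{1679616}{28561} \right)}$

Introduce a parameter $a$ in the exponent: let $I(a) = \int_{0}^{1} \frac{4 \left(t^{\frac{7}{6}} - t^{a}\right)}{\log{\left(t \right)}} \, dt$.

Since $\dfrac{\partial}{\partial a}\,t^{a} = t^{a} \ln t$, the $\ln t$ in the denominator cancels and
$$\frac{dI}{da} = \int_{0}^{1} -4 t^{a} \, dt = -4 \left[\frac{t^{a+1}}{a+1}\right]_0^1 = - \frac{4}{a + 1}.$$

Integrating with respect to $a$ gives $I(a) = - \log{\left(\frac{1296 \left(a + 1\right)^{4}}{28561} \right)} + C$.

At $a = \frac{7}{6}$ the integrand is identically $0$, so $I(\frac{7}{6}) = 0$. The closed form gives $0$, hence $C = 0$.

Setting $a = 5$:
$$I = - \log{\left(\frac{1679616}{28561} \right)}.$$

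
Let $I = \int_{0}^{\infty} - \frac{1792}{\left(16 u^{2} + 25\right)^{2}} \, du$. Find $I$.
$- \frac{112 \pi}{125}$

Start from the standard arctangent integral
$$J(a) = \int_{0}^{\infty} - \frac{7}{a^{2} + u^{2}} \, du = - \frac{7 \pi}{2 a}.$$

Differentiating under the integral sign with respect to $a$,
$$\frac{dJ}{da} = \int_{0}^{\infty} \frac{14 a}{\left(a^{2} + u^{2}\right)^{2}} \, du = \frac{7 \pi}{2 a^{2}},$$
so $\int_{0}^{\infty} - \frac{7}{\left(a^{2} + u^{2}\right)^{2}} \, du = - \frac{7 \pi}{4 a^{3}}$.

Setting $a = \frac{5}{4}$:
$$I = - \frac{112 \pi}{125}.$$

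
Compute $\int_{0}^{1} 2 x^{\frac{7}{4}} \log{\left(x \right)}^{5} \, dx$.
$- \frac{983040}{1771561}$

Start from the elementary integral
$$J(a) = \int_{0}^{1} 2 x^{a} \, dx = \frac{2}{a + 1}.$$

Differentiating under the integral sign brings down a factor of $\ln x$:
$$\frac{dJ}{da} = \int_{0}^{1} 2 x^{a} \log{\left(x \right)} \, dx = - \frac{2}{\left(a + 1\right)^{2}}.$$

Repeating $5$ times in total — each differentiation brings down another $\ln x$ — gives
$$\frac{d^{5}J}{da^{5}} = \int_{0}^{1} 2 x^{a} \log{\left(x \right)}^{5} \, dx = - \frac{240}{\left(a + 1\right)^{6}},$$
and the integrand here is exactly the target integrand, so $I = - \frac{240}{\left(a + 1\right)^{6}}$.

Setting $a = \frac{7}{4}$:
$$I = - \frac{983040}{1771561}.$$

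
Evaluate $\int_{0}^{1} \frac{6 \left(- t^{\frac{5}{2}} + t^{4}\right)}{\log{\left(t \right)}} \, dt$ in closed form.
$\log{\left(\frac{1000000}{117649} \right)}$

Introduce a parameter $a$ in the exponent: let $I(a) = \int_{0}^{1} \frac{6 \left(t^{4} - t^{a}\right)}{\log{\left(t \right)}} \, dt$.

Since $\dfrac{\partial}{\partial a}\,t^{a} = t^{a} \ln t$, the $\ln t$ in the denominator cancels and
$$\frac{dI}{da} = \int_{0}^{1} -6 t^{a} \, dt = -6 \left[\frac{t^{a+1}}{a+1}\right]_0^1 = - \frac{6}{a + 1}.$$

Integrating with respect to $a$ gives $I(a) = \log{\left(\frac{15625}{\left(a + 1\right)^{6}} \right)} + C$.

At $a = 4$ the integrand is identically $0$, so $I(4) = 0$. The closed form gives $0$, hence $C = 0$.

Setting $a = \frac{5}{2}$:
$$I = \log{\left(\frac{1000000}{117649} \right)}.$$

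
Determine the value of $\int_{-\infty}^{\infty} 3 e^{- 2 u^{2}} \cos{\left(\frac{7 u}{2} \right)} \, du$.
$\frac{3 \sqrt{2} \sqrt{\pi}}{2 e^{\frac{49}{32}}}$

Define $I(b) = \int_{-\infty}^{\infty} 3 e^{- 2 u^{2}} \cos{\left(b u \right)} \, du$.

Differentiating under the integral sign,
$$I'(b) = \int_{-\infty}^{\infty} - 3 u e^{- 2 u^{2}} \sin{\left(b u \right)} \, du.$$

Integrate $\int_{-\infty}^{\infty} u \sin(b u)\, e^{- 2 u^{2}}\, du$ by parts with $w = \sin(b u)$ and $dv = u\, e^{- 2 u^{2}}\, du$, giving $v = - \frac{e^{- 2 u^{2}}}{4}$. The boundary term vanishes and
$$\int_{-\infty}^{\infty} u \sin(b u)\, e^{- 2 u^{2}}\, du = \frac{b}{4} \int_{-\infty}^{\infty} \cos(b u)\, e^{- 2 u^{2}}\, du,$$
so $I'(b) = - \frac{b}{4}\, I(b)$.

This is a separable first-order ODE; solving with the initial condition $I(0) = \int_{-\infty}^{\infty} 3 e^{- 2 u^{2}}\,du = \frac{3 \sqrt{2} \sqrt{\pi}}{2}$ gives
$$I(b) = \frac{3 \sqrt{2} \sqrt{\pi} e^{- \frac{b^{2}}{8}}}{2}.$$

Setting $b = \frac{7}{2}$:
$$I = \frac{3 \sqrt{2} \sqrt{\pi}}{2 e^{\frac{49}{32}}}.$$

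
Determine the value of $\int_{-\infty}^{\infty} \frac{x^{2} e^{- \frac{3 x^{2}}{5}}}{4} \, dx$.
$\frac{5 \sqrt{15} \sqrt{\pi}}{72}$

Consider the simpler parametrised integral
$$J(a) = \int_{-\infty}^{\infty} \frac{e^{- a x^{2}}}{4} \, dx = \frac{\sqrt{\pi}}{4 \sqrt{a}}.$$

Differentiating under the integral sign brings down a factor of $(-x^2)$:
$$\frac{dJ}{da} = \int_{-\infty}^{\infty} - \frac{x^{2} e^{- a x^{2}}}{4} \, dx = - \frac{\sqrt{\pi}}{8 a^{\frac{3}{2}}}.$$

The integral on the left is $-I$, so $I = \frac{\sqrt{\pi}}{8 a^{\frac{3}{2}}}$.

Setting $a = \frac{3}{5}$:
$$I = \frac{5 \sqrt{15} \sqrt{\pi}}{72}.$$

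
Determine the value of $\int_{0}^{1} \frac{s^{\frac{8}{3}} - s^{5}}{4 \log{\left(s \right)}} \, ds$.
$- \frac{\log{\left(6 \right)}}{4} - \frac{\log{\left(3 \right)}}{4} + \frac{\log{\left(11 \right)}}{4}$

Replace the exponent $5$ by a parameter $a$: let $I(a) = \int_{0}^{1} \frac{s^{\frac{8}{3}} - s^{a}}{4 \log{\left(s \right)}} \, ds$.

Since $\dfrac{\partial}{\partial a}\,s^{a} = s^{a} \ln s$, the $\ln s$ in the denominator cancels and
$$\frac{dI}{da} = \int_{0}^{1} - \frac{1}{4} s^{a} \, ds = - \frac{1}{4} \left[\frac{s^{a+1}}{a+1}\right]_0^1 = - \frac{1}{4 a + 4}.$$

Integrating with respect to $a$ gives $I(a) = - \frac{\log{\left(a + 1 \right)}}{4} - \frac{\log{\left(3 \right)}}{4} + \frac{\log{\left(11 \right)}}{4} + C$.

At $a = \frac{8}{3}$ the integrand is identically $0$, so $I(\frac{8}{3}) = 0$. The closed form gives $0$, hence $C = 0$.

Setting $a = 5$:
$$I = - \frac{\log{\left(6 \right)}}{4} - \frac{\log{\left(3 \right)}}{4} + \frac{\log{\left(11 \right)}}{4}.$$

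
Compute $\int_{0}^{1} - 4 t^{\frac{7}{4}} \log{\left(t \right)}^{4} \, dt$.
$- \frac{98304}{161051}$

Start from the elementary integral
$$J(a) = \int_{0}^{1} - 4 t^{a} \, dt = - \frac{4}{a + 1}.$$

Differentiating under the integral sign brings down a factor of $\ln t$:
$$\frac{dJ}{da} = \int_{0}^{1} - 4 t^{a} \log{\left(t \right)} \, dt = \frac{4}{\left(a + 1\right)^{2}}.$$

Repeating $4$ times in total — each differentiation brings down another $\ln t$ — gives
$$\frac{d^{4}J}{da^{4}} = \int_{0}^{1} - 4 t^{a} \log{\left(t \right)}^{4} \, dt = - \frac{96}{\left(a + 1\right)^{5}},$$
and the integrand here is exactly the target integrand, so $I = - \frac{96}{\left(a + 1\right)^{5}}$.

Setting $a = \frac{7}{4}$:
$$I = - \frac{98304}{161051}.$$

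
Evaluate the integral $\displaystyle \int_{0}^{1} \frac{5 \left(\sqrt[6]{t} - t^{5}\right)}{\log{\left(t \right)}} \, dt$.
$- \log{\left(\frac{60466176}{16807} \right)}$

Replace the exponent $5$ by a parameter $a$: let $I(a) = \int_{0}^{1} \frac{5 \left(\sqrt[6]{t} - t^{a}\right)}{\log{\left(t \right)}} \, dt$.

Since $\dfrac{\partial}{\partial a}\,t^{a} = t^{a} \ln t$, the $\ln t$ in the denominator cancels and
$$\frac{dI}{da} = \int_{0}^{1} -5 t^{a} \, dt = -5 \left[\frac{t^{a+1}}{a+1}\right]_0^1 = - \frac{5}{a + 1}.$$

Integrating with respect to $a$ gives $I(a) = - \log{\left(\frac{7776 \left(a + 1\right)^{5}}{16807} \right)} + C$.

At $a = \frac{1}{6}$ the integrand is identically $0$, so $I(\frac{1}{6}) = 0$. The closed form gives $0$, hence $C = 0$.

Setting $a = 5$:
$$I = - \log{\left(\frac{60466176}{16807} \right)}.$$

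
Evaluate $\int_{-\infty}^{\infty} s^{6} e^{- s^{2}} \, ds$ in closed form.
$\frac{15 \sqrt{\pi}}{8}$

Begin with the known integral
$$J(a) = \int_{-\infty}^{\infty} e^{- a s^{2}} \, ds = \frac{\sqrt{\pi}}{\sqrt{a}}.$$

Differentiating under the integral sign brings down a factor of $(-s^2)$:
$$\frac{dJ}{da} = \int_{-\infty}^{\infty} - s^{2} e^{- a s^{2}} \, ds = - \frac{\sqrt{\pi}}{2 a^{\frac{3}{2}}}.$$

Repeating $3$ times in total — each differentiation brings down another $(-s^2)$ — gives
$$\frac{d^{3}J}{da^{3}} = \int_{-\infty}^{\infty} - s^{6} e^{- a s^{2}} \, ds = - \frac{15 \sqrt{\pi}}{8 a^{\frac{7}{2}}},$$
and the integrand here is $(-1)^{3}$ times the target integrand, so $I = (-1)^{3}\,\frac{d^{3}J}{da^{3}} = \frac{15 \sqrt{\pi}}{8 a^{\frac{7}{2}}}$.

Setting $a = 1$:
$$I = \frac{15 \sqrt{\pi}}{8}.$$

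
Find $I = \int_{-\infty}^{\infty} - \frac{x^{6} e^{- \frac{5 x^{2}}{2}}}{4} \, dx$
$- \frac{3 \sqrt{10} \sqrt{\pi}}{500}$

Consider the simpler parametrised integral
$$J(a) = \int_{-\infty}^{\infty} - \frac{e^{- a x^{2}}}{4} \, dx = - \frac{\sqrt{\pi}}{4 \sqrt{a}}.$$

Differentiating under the integral sign brings down a factor of $(-x^2)$:
$$\frac{dJ}{da} = \int_{-\infty}^{\infty} \frac{x^{2} e^{- a x^{2}}}{4} \, dx = \frac{\sqrt{\pi}}{8 a^{\frac{3}{2}}}.$$

Repeating $3$ times in total — each differentiation brings down another $(-x^2)$ — gives
$$\frac{d^{3}J}{da^{3}} = \int_{-\infty}^{\infty} \frac{x^{6} e^{- a x^{2}}}{4} \, dx = \frac{15 \sqrt{\pi}}{32 a^{\frac{7}{2}}},$$
and the integrand here is $(-1)^{3}$ times the target integrand, so $I = (-1)^{3}\,\frac{d^{3}J}{da^{3}} = - \frac{15 \sqrt{\pi}}{32 a^{\frac{7}{2}}}$.

Setting $a = \frac{5}{2}$:
$$I = - \frac{3 \sqrt{10} \sqrt{\pi}}{500}.$$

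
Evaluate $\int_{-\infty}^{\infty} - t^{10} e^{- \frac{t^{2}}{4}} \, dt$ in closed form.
$- 60480 \sqrt{\pi}$

Start from the elementary integral
$$J(a) = \int_{-\infty}^{\infty} - e^{- a t^{2}} \, dt = - \frac{\sqrt{\pi}}{\sqrt{a}}.$$

Differentiating under the integral sign brings down a factor of $(-t^2)$:
$$\frac{dJ}{da} = \int_{-\infty}^{\infty} t^{2} e^{- a t^{2}} \, dt = \frac{\sqrt{\pi}}{2 a^{\frac{3}{2}}}.$$

Repeating $5$ times in total — each differentiation brings down another $(-t^2)$ — gives
$$\frac{d^{5}J}{da^{5}} = \int_{-\infty}^{\infty} t^{10} e^{- a t^{2}} \, dt = \frac{945 \sqrt{\pi}}{32 a^{\frac{11}{2}}},$$
and the integrand here is $(-1)^{5}$ times the target integrand, so $I = (-1)^{5}\,\frac{d^{5}J}{da^{5}} = - \frac{945 \sqrt{\pi}}{32 a^{\frac{11}{2}}}$.

Setting $a = \frac{1}{4}$:
$$I = - 60480 \sqrt{\pi}.$$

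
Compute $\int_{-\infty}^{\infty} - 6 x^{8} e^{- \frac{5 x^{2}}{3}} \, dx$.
$- \frac{5103 \sqrt{15} \sqrt{\pi}}{5000}$

Consider the simpler parametrised integral
$$J(a) = \int_{-\infty}^{\infty} - 6 e^{- a x^{2}} \, dx = - \frac{6 \sqrt{\pi}}{\sqrt{a}}.$$

Differentiating under the integral sign brings down a factor of $(-x^2)$:
$$\frac{dJ}{da} = \int_{-\infty}^{\infty} 6 x^{2} e^{- a x^{2}} \, dx = \frac{3 \sqrt{\pi}}{a^{\frac{3}{2}}}.$$

Repeating $4$ times in total — each differentiation brings down another $(-x^2)$ — gives
$$\frac{d^{4}J}{da^{4}} = \int_{-\infty}^{\infty} - 6 x^{8} e^{- a x^{2}} \, dx = - \frac{315 \sqrt{\pi}}{8 a^{\frac{9}{2}}},$$
and the integrand here is exactly the target integrand, so $I = - \frac{315 \sqrt{\pi}}{8 a^{\frac{9}{2}}}$.

Setting $a = \frac{5}{3}$:
$$I = - \frac{5103 \sqrt{15} \sqrt{\pi}}{5000}.$$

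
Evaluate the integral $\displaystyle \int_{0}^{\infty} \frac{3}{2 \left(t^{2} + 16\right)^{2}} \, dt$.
$\frac{3 \pi}{512}$

Recall the elementary integral
$$J(a) = \int_{0}^{\infty} \frac{3}{2 \left(a^{2} + t^{2}\right)} \, dt = \frac{3 \pi}{4 a}.$$

Differentiating under the integral sign with respect to $a$,
$$\frac{dJ}{da} = \int_{0}^{\infty} - \frac{3 a}{\left(a^{2} + t^{2}\right)^{2}} \, dt = - \frac{3 \pi}{4 a^{2}},$$
so $\int_{0}^{\infty} \frac{3}{2 \left(a^{2} + t^{2}\right)^{2}} \, dt = \frac{3 \pi}{8 a^{3}}$.

Setting $a = 4$:
$$I = \frac{3 \pi}{512}.$$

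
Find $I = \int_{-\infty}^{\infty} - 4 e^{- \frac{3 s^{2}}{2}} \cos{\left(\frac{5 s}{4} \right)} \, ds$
$- \frac{4 \sqrt{6} \sqrt{\pi}}{3 e^{\frac{25}{96}}}$

Let $b$ denote the cosine frequency and define $I(b) = \int_{-\infty}^{\infty} - 4 e^{- \frac{3 s^{2}}{2}} \cos{\left(b s \right)} \, ds$.

Differentiating under the integral sign,
$$I'(b) = \int_{-\infty}^{\infty} 4 s e^{- \frac{3 s^{2}}{2}} \sin{\left(b s \right)} \, ds.$$

Integrate $\int_{-\infty}^{\infty} s \sin(b s)\, e^{- \frac{3 s^{2}}{2}}\, ds$ by parts with $u = \sin(b s)$ and $dv = s\, e^{- \frac{3 s^{2}}{2}}\, ds$, giving $v = - \frac{e^{- \frac{3 s^{2}}{2}}}{3}$. The boundary term vanishes and
$$\int_{-\infty}^{\infty} s \sin(b s)\, e^{- \frac{3 s^{2}}{2}}\, ds = \frac{b}{3} \int_{-\infty}^{\infty} \cos(b s)\, e^{- \frac{3 s^{2}}{2}}\, ds,$$
so $I'(b) = - \frac{b}{3}\, I(b)$.

This is a separable first-order ODE; solving with the initial condition $I(0) = \int_{-\infty}^{\infty} - 4 e^{- \frac{3 s^{2}}{2}}\,ds = - \frac{4 \sqrt{6} \sqrt{\pi}}{3}$ gives
$$I(b) = - \frac{4 \sqrt{6} \sqrt{\pi} e^{- \frac{b^{2}}{6}}}{3}.$$

Setting $b = \frac{5}{4}$:
$$I = - \frac{4 \sqrt{6} \sqrt{\pi}}{3 e^{\frac{25}{96}}}.$$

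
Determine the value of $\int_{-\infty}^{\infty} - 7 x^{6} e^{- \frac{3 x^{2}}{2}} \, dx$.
$- \frac{35 \sqrt{6} \sqrt{\pi}}{27}$

Consider the simpler parametrised integral
$$J(a) = \int_{-\infty}^{\infty} - 7 e^{- a x^{2}} \, dx = - \frac{7 \sqrt{\pi}}{\sqrt{a}}.$$

Differentiating under the integral sign brings down a factor of $(-x^2)$:
$$\frac{dJ}{da} = \int_{-\infty}^{\infty} 7 x^{2} e^{- a x^{2}} \, dx = \frac{7 \sqrt{\pi}}{2 a^{\frac{3}{2}}}.$$

Repeating $3$ times in total — each differentiation brings down another $(-x^2)$ — gives
$$\frac{d^{3}J}{da^{3}} = \int_{-\infty}^{\infty} 7 x^{6} e^{- a x^{2}} \, dx = \frac{105 \sqrt{\pi}}{8 a^{\frac{7}{2}}},$$
and the integrand here is $(-1)^{3}$ times the target integrand, so $I = (-1)^{3}\,\frac{d^{3}J}{da^{3}} = - \frac{105 \sqrt{\pi}}{8 a^{\frac{7}{2}}}$.

Setting $a = \frac{3}{2}$:
$$I = - \frac{35 \sqrt{6} \sqrt{\pi}}{27}.$$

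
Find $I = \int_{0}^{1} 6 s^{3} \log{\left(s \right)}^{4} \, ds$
$\frac{9}{64}$

Begin with the known integral
$$J(a) = \int_{0}^{1} 6 s^{a} \, ds = \frac{6}{a + 1}.$$

Differentiating under the integral sign brings down a factor of $\ln s$:
$$\frac{dJ}{da} = \int_{0}^{1} 6 s^{a} \log{\left(s \right)} \, ds = - \frac{6}{\left(a + 1\right)^{2}}.$$

Repeating $4$ times in total — each differentiation brings down another $\ln s$ — gives
$$\frac{d^{4}J}{da^{4}} = \int_{0}^{1} 6 s^{a} \log{\left(s \right)}^{4} \, ds = \frac{144}{\left(a + 1\right)^{5}},$$
and the integrand here is exactly the target integrand, so $I = \frac{144}{\left(a + 1\right)^{5}}$.

Setting $a = 3$:
$$I = \frac{9}{64}.$$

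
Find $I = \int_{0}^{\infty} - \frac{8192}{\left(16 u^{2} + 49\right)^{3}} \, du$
$- \frac{384 \pi}{16807}$

Start from the standard arctangent integral
$$J(a) = \int_{0}^{\infty} - \frac{2}{a^{2} + u^{2}} \, du = - \frac{\pi}{a}.$$

Differentiating under the integral sign with respect to $a$,
$$\frac{dJ}{da} = \int_{0}^{\infty} \frac{4 a}{\left(a^{2} + u^{2}\right)^{2}} \, du = \frac{\pi}{a^{2}},$$
so $\int_{0}^{\infty} - \frac{2}{\left(a^{2} + u^{2}\right)^{2}} \, du = - \frac{\pi}{2 a^{3}}$.

Repeating — each differentiation of $1/(u^2+a^2)^j$ produces $-2ja/(u^2+a^2)^{j+1}$ — and dividing through by $-2ja$ at each step yields, after $2$ differentiations in total,
$$\int_{0}^{\infty} - \frac{2}{\left(a^{2} + u^{2}\right)^{3}} \, du = - \frac{3 \pi}{8 a^{5}}.$$

Setting $a = \frac{7}{4}$:
$$I = - \frac{384 \pi}{16807}.$$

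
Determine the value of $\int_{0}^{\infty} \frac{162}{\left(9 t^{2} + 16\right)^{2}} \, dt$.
$\frac{27 \pi}{128}$

Recall the elementary integral
$$J(a) = \int_{0}^{\infty} \frac{2}{a^{2} + t^{2}} \, dt = \frac{\pi}{a}.$$

Differentiating under the integral sign with respect to $a$,
$$\frac{dJ}{da} = \int_{0}^{\infty} - \frac{4 a}{\left(a^{2} + t^{2}\right)^{2}} \, dt = - \frac{\pi}{a^{2}},$$
so $\int_{0}^{\infty} \frac{2}{\left(a^{2} + t^{2}\right)^{2}} \, dt = \frac{\pi}{2 a^{3}}$.

Setting $a = \frac{4}{3}$:
$$I = \frac{27 \pi}{128}.$$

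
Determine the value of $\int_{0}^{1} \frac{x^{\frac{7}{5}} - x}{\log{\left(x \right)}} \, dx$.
$- \log{\left(5 \right)} + \log{\left(6 \right)}$

Replace the exponent $1$ by a parameter $a$: let $I(a) = \int_{0}^{1} \frac{x^{\frac{7}{5}} - x^{a}}{\log{\left(x \right)}} \, dx$.

Since $\dfrac{\partial}{\partial a}\,x^{a} = x^{a} \ln x$, the $\ln x$ in the denominator cancels and
$$\frac{dI}{da} = \int_{0}^{1} -1 x^{a} \, dx = -1 \left[\frac{x^{a+1}}{a+1}\right]_0^1 = - \frac{1}{a + 1}.$$

Integrating with respect to $a$ gives $I(a) = - \log{\left(\frac{5 a}{12} + \frac{5}{12} \right)} + C$.

At $a = \frac{7}{5}$ the integrand is identically $0$, so $I(\frac{7}{5}) = 0$. The closed form gives $0$, hence $C = 0$.

Setting $a = 1$:
$$I = - \log{\left(5 \right)} + \log{\left(6 \right)}.$$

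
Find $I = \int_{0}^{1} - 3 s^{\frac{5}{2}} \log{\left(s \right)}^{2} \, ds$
$- \frac{48}{343}$

Begin with the known integral
$$J(a) = \int_{0}^{1} - 3 s^{a} \, ds = - \frac{3}{a + 1}.$$

Differentiating under the integral sign brings down a factor of $\ln s$:
$$\frac{dJ}{da} = \int_{0}^{1} - 3 s^{a} \log{\left(s \right)} \, ds = \frac{3}{\left(a + 1\right)^{2}}.$$

Repeating twice in total — each differentiation brings down another $\ln s$ — gives
$$\frac{d^{2}J}{da^{2}} = \int_{0}^{1} - 3 s^{a} \log{\left(s \right)}^{2} \, ds = - \frac{6}{\left(a + 1\right)^{3}},$$
and the integrand here is exactly the target integrand, so $I = - \frac{6}{\left(a + 1\right)^{3}}$.

Setting $a = \frac{5}{2}$:
$$I = - \frac{48}{343}.$$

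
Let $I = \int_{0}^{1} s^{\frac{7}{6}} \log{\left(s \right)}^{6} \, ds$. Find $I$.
$\frac{201553920}{62748517}$

Consider the simpler parametrised integral
$$J(a) = \int_{0}^{1} s^{a} \, ds = \frac{1}{a + 1}.$$

Differentiating under the integral sign brings down a factor of $\ln s$:
$$\frac{dJ}{da} = \int_{0}^{1} s^{a} \log{\left(s \right)} \, ds = - \frac{1}{\left(a + 1\right)^{2}}.$$

Repeating $6$ times in total — each differentiation brings down another $\ln s$ — gives
$$\frac{d^{6}J}{da^{6}} = \int_{0}^{1} s^{a} \log{\left(s \right)}^{6} \, ds = \frac{720}{\left(a + 1\right)^{7}},$$
and the integrand here is exactly the target integrand, so $I = \frac{720}{\left(a + 1\right)^{7}}$.

Setting $a = \frac{7}{6}$:
$$I = \frac{201553920}{62748517}.$$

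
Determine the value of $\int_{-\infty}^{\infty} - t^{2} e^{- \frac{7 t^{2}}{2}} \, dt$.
$- \frac{\sqrt{14} \sqrt{\pi}}{49}$

Consider the simpler parametrised integral
$$J(a) = \int_{-\infty}^{\infty} - e^{- a t^{2}} \, dt = - \frac{\sqrt{\pi}}{\sqrt{a}}.$$

Differentiating under the integral sign brings down a factor of $(-t^2)$:
$$\frac{dJ}{da} = \int_{-\infty}^{\infty} t^{2} e^{- a t^{2}} \, dt = \frac{\sqrt{\pi}}{2 a^{\frac{3}{2}}}.$$

The integral on the left is $-I$, so $I = - \frac{\sqrt{\pi}}{2 a^{\frac{3}{2}}}$.

Setting $a = \frac{7}{2}$:
$$I = - \frac{\sqrt{14} \sqrt{\pi}}{49}.$$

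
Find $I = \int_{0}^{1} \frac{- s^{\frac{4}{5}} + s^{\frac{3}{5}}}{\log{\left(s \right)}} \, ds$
$\log{\left(\frac{8}{9} \right)}$

Replace the exponent $\frac{3}{5}$ by a parameter $a$: let $I(a) = \int_{0}^{1} \frac{- s^{\frac{4}{5}} + s^{a}}{\log{\left(s \right)}} \, ds$.

Since $\dfrac{\partial}{\partial a}\,s^{a} = s^{a} \ln s$, the $\ln s$ in the denominator cancels and
$$\frac{dI}{da} = \int_{0}^{1} s^{a} \, ds = \left[\frac{s^{a+1}}{a+1}\right]_0^1 = \frac{1}{a + 1}.$$

Integrating with respect to $a$ gives $I(a) = \log{\left(\frac{5 a}{9} + \frac{5}{9} \right)} + C$.

At $a = \frac{4}{5}$ the integrand is identically $0$, so $I(\frac{4}{5}) = 0$. The closed form gives $0$, hence $C = 0$.

Setting $a = \frac{3}{5}$:
$$I = \log{\left(\frac{8}{9} \right)}.$$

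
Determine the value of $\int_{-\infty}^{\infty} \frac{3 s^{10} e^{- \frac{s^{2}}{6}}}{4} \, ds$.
$\frac{688905 \sqrt{6} \sqrt{\pi}}{4}$

Consider the simpler parametrised integral
$$J(a) = \int_{-\infty}^{\infty} \frac{3 e^{- a s^{2}}}{4} \, ds = \frac{3 \sqrt{\pi}}{4 \sqrt{a}}.$$

Differentiating under the integral sign brings down a factor of $(-s^2)$:
$$\frac{dJ}{da} = \int_{-\infty}^{\infty} - \frac{3 s^{2} e^{- a s^{2}}}{4} \, ds = - \frac{3 \sqrt{\pi}}{8 a^{\frac{3}{2}}}.$$

Repeating $5$ times in total — each differentiation brings down another $(-s^2)$ — gives
$$\frac{d^{5}J}{da^{5}} = \int_{-\infty}^{\infty} - \frac{3 s^{10} e^{- a s^{2}}}{4} \, ds = - \frac{2835 \sqrt{\pi}}{128 a^{\frac{11}{2}}},$$
and the integrand here is $(-1)^{5}$ times the target integrand, so $I = (-1)^{5}\,\frac{d^{5}J}{da^{5}} = \frac{2835 \sqrt{\pi}}{128 a^{\frac{11}{2}}}$.

Setting $a = \frac{1}{6}$:
$$I = \frac{688905 \sqrt{6} \sqrt{\pi}}{4}.$$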